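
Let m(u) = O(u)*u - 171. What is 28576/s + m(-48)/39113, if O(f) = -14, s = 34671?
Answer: 1135063259/1356086823 ≈ 0.83701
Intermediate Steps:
m(u) = -171 - 14*u (m(u) = -14*u - 171 = -171 - 14*u)
28576/s + m(-48)/39113 = 28576/34671 + (-171 - 14*(-48))/39113 = 28576*(1/34671) + (-171 + 672)*(1/39113) = 28576/34671 + 501*(1/39113) = 28576/34671 + 501/39113 = 1135063259/1356086823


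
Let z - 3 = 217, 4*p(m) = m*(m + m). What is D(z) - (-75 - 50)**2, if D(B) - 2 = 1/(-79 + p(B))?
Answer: -376842382/24121 ≈ -15623.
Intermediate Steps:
p(m) = m**2/2 (p(m) = (m*(m + m))/4 = (m*(2*m))/4 = (2*m**2)/4 = m**2/2)
z = 220 (z = 3 + 217 = 220)
D(B) = 2 + 1/(-79 + B**2/2)
D(z) - (-75 - 50)**2 = 2*(-157 + 220**2)/(-158 + 220**2) - (-75 - 50)**2 = 2*(-157 + 48400)/(-158 + 48400) - 1*(-125)**2 = 2*48243/48242 - 1*15625 = 2*(1/48242)*48243 - 15625 = 48243/24121 - 15625 = -376842382/24121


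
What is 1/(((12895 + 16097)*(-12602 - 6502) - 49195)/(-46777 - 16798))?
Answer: 63575/553912363 ≈ 0.00011477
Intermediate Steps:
1/(((12895 + 16097)*(-12602 - 6502) - 49195)/(-46777 - 16798)) = 1/((28992*(-19104) - 49195)/(-63575)) = 1/((-553863168 - 49195)*(-1/63575)) = 1/(-553912363*(-1/63575)) = 1/(553912363/63575) = 63575/553912363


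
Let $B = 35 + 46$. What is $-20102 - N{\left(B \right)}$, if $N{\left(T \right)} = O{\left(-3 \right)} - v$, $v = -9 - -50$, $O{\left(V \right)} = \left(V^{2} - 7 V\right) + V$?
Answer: $-20088$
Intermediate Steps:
$O{\left(V \right)} = V^{2} - 6 V$
$B = 81$
$v = 41$ ($v = -9 + 50 = 41$)
$N{\left(T \right)} = -14$ ($N{\left(T \right)} = - 3 \left(-6 - 3\right) - 41 = \left(-3\right) \left(-9\right) - 41 = 27 - 41 = -14$)
$-20102 - N{\left(B \right)} = -20102 - -14 = -20102 + 14 = -20088$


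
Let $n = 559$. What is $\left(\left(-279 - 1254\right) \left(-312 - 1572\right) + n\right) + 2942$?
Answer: $2891673$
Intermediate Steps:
$\left(\left(-279 - 1254\right) \left(-312 - 1572\right) + n\right) + 2942 = \left(\left(-279 - 1254\right) \left(-312 - 1572\right) + 559\right) + 2942 = \left(\left(-1533\right) \left(-1884\right) + 559\right) + 2942 = \left(2888172 + 559\right) + 2942 = 2888731 + 2942 = 2891673$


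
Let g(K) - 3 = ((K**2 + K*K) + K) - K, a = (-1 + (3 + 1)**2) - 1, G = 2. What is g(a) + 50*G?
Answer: 495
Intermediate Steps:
a = 14 (a = (-1 + 4**2) - 1 = (-1 + 16) - 1 = 15 - 1 = 14)
g(K) = 3 + 2*K**2 (g(K) = 3 + (((K**2 + K*K) + K) - K) = 3 + (((K**2 + K**2) + K) - K) = 3 + ((2*K**2 + K) - K) = 3 + ((K + 2*K**2) - K) = 3 + 2*K**2)
g(a) + 50*G = (3 + 2*14**2) + 50*2 = (3 + 2*196) + 100 = (3 + 392) + 100 = 395 + 100 = 495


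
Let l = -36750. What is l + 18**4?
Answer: 68226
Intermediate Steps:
l + 18**4 = -36750 + 18**4 = -36750 + 104976 = 68226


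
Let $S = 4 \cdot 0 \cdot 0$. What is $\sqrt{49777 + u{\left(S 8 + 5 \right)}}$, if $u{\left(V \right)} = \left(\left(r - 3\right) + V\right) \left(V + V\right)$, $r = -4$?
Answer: $\sqrt{49757} \approx 223.06$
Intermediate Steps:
$S = 0$ ($S = 0 \cdot 0 = 0$)
$u{\left(V \right)} = 2 V \left(-7 + V\right)$ ($u{\left(V \right)} = \left(\left(-4 - 3\right) + V\right) \left(V + V\right) = \left(-7 + V\right) 2 V = 2 V \left(-7 + V\right)$)
$\sqrt{49777 + u{\left(S 8 + 5 \right)}} = \sqrt{49777 + 2 \left(0 \cdot 8 + 5\right) \left(-7 + \left(0 \cdot 8 + 5\right)\right)} = \sqrt{49777 + 2 \left(0 + 5\right) \left(-7 + \left(0 + 5\right)\right)} = \sqrt{49777 + 2 \cdot 5 \left(-7 + 5\right)} = \sqrt{49777 + 2 \cdot 5 \left(-2\right)} = \sqrt{49777 - 20} = \sqrt{49757}$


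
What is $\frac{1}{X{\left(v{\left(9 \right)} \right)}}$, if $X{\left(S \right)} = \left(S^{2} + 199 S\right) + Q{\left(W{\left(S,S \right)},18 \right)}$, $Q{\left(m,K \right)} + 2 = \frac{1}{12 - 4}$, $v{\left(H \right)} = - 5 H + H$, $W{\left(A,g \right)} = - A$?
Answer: $- \frac{8}{46959} \approx -0.00017036$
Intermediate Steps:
$v{\left(H \right)} = - 4 H$
$Q{\left(m,K \right)} = - \frac{15}{8}$ ($Q{\left(m,K \right)} = -2 + \frac{1}{12 - 4} = -2 + \frac{1}{8} = - \frac{15}{8}$)
$X{\left(S \right)} = - \frac{15}{8} + S^{2} + 199 S$ ($X{\left(S \right)} = \left(S^{2} + 199 S\right) - \frac{15}{8} = - \frac{15}{8} + S^{2} + 199 S$)
$\frac{1}{X{\left(v{\left(9 \right)} \right)}} = \frac{1}{- \frac{15}{8} + \left(\left(-4\right) 9\right)^{2} + 199 \left(\left(-4\right) 9\right)} = \frac{1}{- \frac{15}{8} + \left(-36\right)^{2} + 199 \left(-36\right)} = \frac{1}{- \frac{15}{8} + 1296 - 7164} = \frac{1}{- \frac{46959}{8}} = - \frac{8}{46959}$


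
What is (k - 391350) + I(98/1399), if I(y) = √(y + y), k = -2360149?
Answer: -2751499 + 14*√1399/1399 ≈ -2.7515e+6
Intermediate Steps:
I(y) = √2*√y (I(y) = √(2*y) = √2*√y)
(k - 391350) + I(98/1399) = (-2360149 - 391350) + √2*√(98/1399) = -2751499 + √2*√(98*(1/1399)) = -2751499 + √2*√(98/1399) = -2751499 + √2*(7*√2798/1399) = -2751499 + 14*√1399/1399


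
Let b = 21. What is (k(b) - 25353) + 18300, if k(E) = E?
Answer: -7032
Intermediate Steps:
(k(b) - 25353) + 18300 = (21 - 25353) + 18300 = -25332 + 18300 = -7032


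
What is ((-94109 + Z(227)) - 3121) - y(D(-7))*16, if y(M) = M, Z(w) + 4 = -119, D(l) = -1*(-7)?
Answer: -97465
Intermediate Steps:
D(l) = 7
Z(w) = -123 (Z(w) = -4 - 119 = -123)
((-94109 + Z(227)) - 3121) - y(D(-7))*16 = ((-94109 - 123) - 3121) - 7*16 = (-94232 - 3121) - 1*112 = -97353 - 112 = -97465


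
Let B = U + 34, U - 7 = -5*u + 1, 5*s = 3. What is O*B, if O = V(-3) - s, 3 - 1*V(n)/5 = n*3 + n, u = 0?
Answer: 15624/5 ≈ 3124.8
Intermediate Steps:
s = ⅗ (s = (⅕)*3 = ⅗ ≈ 0.60000)
U = 8 (U = 7 + (-5*0 + 1) = 7 + (0 + 1) = 7 + 1 = 8)
B = 42 (B = 8 + 34 = 42)
V(n) = 15 - 20*n (V(n) = 15 - 5*(n*3 + n) = 15 - 5*(3*n + n) = 15 - 20*n)
O = 372/5 (O = (15 - 20*(-3)) - 1*⅗ = (15 + 60) - ⅗ = 75 - ⅗ = 372/5 ≈ 74.400)
O*B = (372/5)*42 = 15624/5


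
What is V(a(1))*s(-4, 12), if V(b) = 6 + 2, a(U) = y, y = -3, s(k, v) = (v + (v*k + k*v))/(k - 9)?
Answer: 672/13 ≈ 51.692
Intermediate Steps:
s(k, v) = (v + 2*k*v)/(-9 + k) (s(k, v) = (v + (k*v + k*v))/(-9 + k) = (v + 2*k*v)/(-9 + k))
a(U) = -3
V(b) = 8
V(a(1))*s(-4, 12) = 8*(12*(1 + 2*(-4))/(-9 - 4)) = 8*(12*(1 - 8)/(-13)) = 8*(12*(-1/13)*(-7)) = 8*(84/13) = 672/13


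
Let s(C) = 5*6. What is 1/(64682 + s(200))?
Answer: 1/64712 ≈ 1.5453e-5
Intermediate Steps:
s(C) = 30
1/(64682 + s(200)) = 1/(64682 + 30) = 1/64712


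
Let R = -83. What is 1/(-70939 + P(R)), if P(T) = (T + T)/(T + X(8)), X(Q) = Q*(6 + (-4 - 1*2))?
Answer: -1/70937 ≈ -1.4097e-5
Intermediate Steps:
X(Q) = 0 (X(Q) = Q*(6 + (-4 - 2)) = Q*(6 - 6) = Q*0 = 0)
P(T) = 2 (P(T) = (T + T)/(T + 0) = (2*T)/T = 2)
1/(-70939 + P(R)) = 1/(-70939 + 2) = 1/(-70937) = -1/70937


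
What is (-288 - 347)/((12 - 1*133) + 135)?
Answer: -635/14 ≈ -45.357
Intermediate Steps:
(-288 - 347)/((12 - 1*133) + 135) = -635/((12 - 133) + 135) = -635/(-121 + 135) = -635/14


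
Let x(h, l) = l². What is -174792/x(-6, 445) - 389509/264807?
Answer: -123418664869/52438406175 ≈ -2.3536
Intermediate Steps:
-174792/x(-6, 445) - 389509/264807 = -174792/(445²) - 389509/264807 = -174792/198025 - 389509*1/264807 = -174792*1/198025 - 389509/264807 = -174792/198025 - 389509/264807 = -123418664869/52438406175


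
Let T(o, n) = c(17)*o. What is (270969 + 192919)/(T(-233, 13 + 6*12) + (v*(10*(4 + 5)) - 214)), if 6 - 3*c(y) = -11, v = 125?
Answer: 1391664/29147 ≈ 47.746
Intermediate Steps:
c(y) = 17/3 (c(y) = 2 - ⅓*(-11) = 2 + 11/3 = 17/3)
T(o, n) = 17*o/3
(270969 + 192919)/(T(-233, 13 + 6*12) + (v*(10*(4 + 5)) - 214)) = (270969 + 192919)/((17/3)*(-233) + (125*(10*(4 + 5)) - 214)) = 463888/(-3961/3 + (125*(10*9) - 214)) = 463888/(-3961/3 + (125*90 - 214)) = 463888/(-3961/3 + (11250 - 214)) = 463888/(-3961/3 + 11036) = 463888/(29147/3) = 463888*(3/29147) = 1391664/29147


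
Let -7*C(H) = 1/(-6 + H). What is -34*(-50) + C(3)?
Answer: 35701/21 ≈ 1700.0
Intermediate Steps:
C(H) = -1/(7*(-6 + H))
-34*(-50) + C(3) = -34*(-50) - 1/(-42 + 7*3) = 1700 - 1/(-42 + 21) = 1700 - 1/(-21) = 1700 - 1*(-1/21) = 1700 + 1/21 = 35701/21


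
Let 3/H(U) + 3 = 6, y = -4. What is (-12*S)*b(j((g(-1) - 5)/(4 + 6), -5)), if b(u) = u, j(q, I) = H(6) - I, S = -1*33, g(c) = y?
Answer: 2376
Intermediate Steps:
g(c) = -4
H(U) = 1 (H(U) = 3/(-3 + 6) = 3/3 = 3*(⅓) = 1)
S = -33
j(q, I) = 1 - I
(-12*S)*b(j((g(-1) - 5)/(4 + 6), -5)) = (-12*(-33))*(1 - 1*(-5)) = 396*(1 + 5) = 396*6 = 2376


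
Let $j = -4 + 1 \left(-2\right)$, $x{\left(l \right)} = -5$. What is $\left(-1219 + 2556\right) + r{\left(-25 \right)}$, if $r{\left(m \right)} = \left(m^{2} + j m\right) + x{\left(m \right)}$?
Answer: $2107$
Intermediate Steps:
$j = -6$ ($j = -4 - 2 = -6$)
$r{\left(m \right)} = -5 + m^{2} - 6 m$ ($r{\left(m \right)} = \left(m^{2} - 6 m\right) - 5 = -5 + m^{2} - 6 m$)
$\left(-1219 + 2556\right) + r{\left(-25 \right)} = \left(-1219 + 2556\right) - \left(-145 - 625\right) = 1337 + \left(-5 + 625 + 150\right) = 1337 + 770 = 2107$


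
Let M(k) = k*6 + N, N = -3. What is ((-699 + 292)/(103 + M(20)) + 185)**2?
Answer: 13417569/400 ≈ 33544.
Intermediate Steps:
M(k) = -3 + 6*k (M(k) = k*6 - 3 = 6*k - 3 = -3 + 6*k)
((-699 + 292)/(103 + M(20)) + 185)**2 = ((-699 + 292)/(103 + (-3 + 6*20)) + 185)**2 = (-407/(103 + (-3 + 120)) + 185)**2 = (-407/(103 + 117) + 185)**2 = (-407/220 + 185)**2 = (-407*1/220 + 185)**2 = (-37/20 + 185)**2 = (3663/20)**2 = 13417569/400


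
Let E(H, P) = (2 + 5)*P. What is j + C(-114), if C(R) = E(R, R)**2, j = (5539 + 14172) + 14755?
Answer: 671270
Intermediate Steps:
E(H, P) = 7*P
j = 34466 (j = 19711 + 14755 = 34466)
C(R) = 49*R**2 (C(R) = (7*R)**2 = 49*R**2)
j + C(-114) = 34466 + 49*(-114)**2 = 34466 + 49*12996 = 34466 + 636804 = 671270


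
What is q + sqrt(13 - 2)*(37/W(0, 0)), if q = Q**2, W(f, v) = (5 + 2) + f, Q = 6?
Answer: 36 + 37*sqrt(11)/7 ≈ 53.531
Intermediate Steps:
W(f, v) = 7 + f
q = 36 (q = 6**2 = 36)
q + sqrt(13 - 2)*(37/W(0, 0)) = 36 + sqrt(13 - 2)*(37/(7 + 0)) = 36 + sqrt(11)*(37/7) = 36 + 37*sqrt(11)/7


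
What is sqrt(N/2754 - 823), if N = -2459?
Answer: I*sqrt(77146034)/306 ≈ 28.704*I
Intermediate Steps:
sqrt(N/2754 - 823) = sqrt(-2459/2754 - 823) = sqrt(-2269001/2754) = I*sqrt(77146034)/306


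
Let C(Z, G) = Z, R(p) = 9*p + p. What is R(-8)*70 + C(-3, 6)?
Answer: -5603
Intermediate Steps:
R(p) = 10*p
R(-8)*70 + C(-3, 6) = (10*(-8))*70 - 3 = -80*70 - 3 = -5600 - 3 = -5603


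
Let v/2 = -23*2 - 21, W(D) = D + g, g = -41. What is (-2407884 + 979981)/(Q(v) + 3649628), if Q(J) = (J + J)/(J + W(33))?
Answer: -101381113/259123722 ≈ -0.39125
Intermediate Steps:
W(D) = -41 + D (W(D) = D - 41 = -41 + D)
v = -134 (v = 2*(-23*2 - 21) = 2*(-46 - 21) = 2*(-67) = -134)
Q(J) = 2*J/(-8 + J) (Q(J) = (J + J)/(J + (-41 + 33)) = (2*J)/(J - 8) = (2*J)/(-8 + J) = 2*J/(-8 + J))
(-2407884 + 979981)/(Q(v) + 3649628) = (-2407884 + 979981)/(2*(-134)/(-8 - 134) + 3649628) = -1427903/(2*(-134)/(-142) + 3649628) = -1427903/(2*(-134)*(-1/142) + 3649628) = -1427903/(134/71 + 3649628) = -1427903/259123722/71 = -1427903*71/259123722 = -101381113/259123722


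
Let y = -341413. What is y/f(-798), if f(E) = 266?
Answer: -341413/266 ≈ -1283.5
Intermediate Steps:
y/f(-798) = -341413/266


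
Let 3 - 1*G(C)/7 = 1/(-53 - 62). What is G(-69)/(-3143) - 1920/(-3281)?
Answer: 98003974/169414435 ≈ 0.57849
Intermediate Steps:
G(C) = 2422/115 (G(C) = 21 - 7/(-53 - 62) = 21 - 7/(-115) = 21 - 7*(-1/115) = 21 + 7/115 = 2422/115)
G(-69)/(-3143) - 1920/(-3281) = (2422/115)/(-3143) - 1920/(-3281) = (2422/115)*(-1/3143) - 1920*(-1/3281) = -346/51635 + 1920/3281 = 98003974/169414435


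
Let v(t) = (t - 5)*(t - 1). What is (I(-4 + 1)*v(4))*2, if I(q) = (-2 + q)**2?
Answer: -150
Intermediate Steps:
v(t) = (-1 + t)*(-5 + t) (v(t) = (-5 + t)*(-1 + t) = (-1 + t)*(-5 + t))
(I(-4 + 1)*v(4))*2 = ((-2 + (-4 + 1))**2*(5 + 4**2 - 6*4))*2 = ((-2 - 3)**2*(5 + 16 - 24))*2 = ((-5)**2*(-3))*2 = (25*(-3))*2 = -75*2 = -150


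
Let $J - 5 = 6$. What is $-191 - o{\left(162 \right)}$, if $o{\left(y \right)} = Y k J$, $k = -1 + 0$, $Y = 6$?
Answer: $-125$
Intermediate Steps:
$J = 11$ ($J = 5 + 6 = 11$)
$k = -1$
$o{\left(y \right)} = -66$ ($o{\left(y \right)} = 6 \left(-1\right) 11 = \left(-6\right) 11 = -66$)
$-191 - o{\left(162 \right)} = -191 - -66 = -191 + 66 = -125$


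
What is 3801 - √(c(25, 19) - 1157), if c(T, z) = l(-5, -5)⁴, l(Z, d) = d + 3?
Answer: 3801 - I*√1141 ≈ 3801.0 - 33.779*I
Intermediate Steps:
l(Z, d) = 3 + d
c(T, z) = 16 (c(T, z) = (3 - 5)⁴ = (-2)⁴ = 16)
3801 - √(c(25, 19) - 1157) = 3801 - √(16 - 1157) = 3801 - √(-1141) = 3801 - I*√1141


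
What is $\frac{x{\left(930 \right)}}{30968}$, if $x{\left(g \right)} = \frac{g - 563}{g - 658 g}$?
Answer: $- \frac{367}{18921757680} \approx -1.9396 \cdot 10^{-8}$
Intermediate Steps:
$x{\left(g \right)} = - \frac{-563 + g}{657 g}$ ($x{\left(g \right)} = \frac{-563 + g}{\left(-657\right) g} = \left(-563 + g\right) \left(- \frac{1}{657 g}\right) = - \frac{-563 + g}{657 g}$)
$\frac{x{\left(930 \right)}}{30968} = \frac{\frac{1}{657} \cdot \frac{1}{930} \left(563 - 930\right)}{30968} = \frac{1}{657} \cdot \frac{1}{930} \left(563 - 930\right) \frac{1}{30968} = \frac{1}{657} \cdot \frac{1}{930} \left(-367\right) \frac{1}{30968} = \left(- \frac{367}{611010}\right) \frac{1}{30968} = - \frac{367}{18921757680}$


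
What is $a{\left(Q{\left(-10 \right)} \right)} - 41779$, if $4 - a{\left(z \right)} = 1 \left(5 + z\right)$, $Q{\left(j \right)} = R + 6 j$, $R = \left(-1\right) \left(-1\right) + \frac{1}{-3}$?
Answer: $- \frac{125162}{3} \approx -41721.0$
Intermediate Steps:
$R = \frac{2}{3}$ ($R = 1 - \frac{1}{3} = \frac{2}{3} \approx 0.66667$)
$Q{\left(j \right)} = \frac{2}{3} + 6 j$
$a{\left(z \right)} = -1 - z$ ($a{\left(z \right)} = 4 - 1 \left(5 + z\right) = 4 - \left(5 + z\right) = -1 - z$)
$a{\left(Q{\left(-10 \right)} \right)} - 41779 = \left(-1 - \left(\frac{2}{3} + 6 \left(-10\right)\right)\right) - 41779 = \left(-1 - \left(\frac{2}{3} - 60\right)\right) - 41779 = \left(-1 - - \frac{178}{3}\right) - 41779 = \left(-1 + \frac{178}{3}\right) - 41779 = \frac{175}{3} - 41779 = - \frac{125162}{3}$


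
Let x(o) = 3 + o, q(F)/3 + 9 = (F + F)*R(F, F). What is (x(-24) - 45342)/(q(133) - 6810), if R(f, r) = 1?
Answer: 15121/2013 ≈ 7.5117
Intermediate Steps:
q(F) = -27 + 6*F (q(F) = -27 + 3*((F + F)*1) = -27 + 3*((2*F)*1) = -27 + 3*(2*F) = -27 + 6*F)
(x(-24) - 45342)/(q(133) - 6810) = ((3 - 24) - 45342)/((-27 + 6*133) - 6810) = (-21 - 45342)/((-27 + 798) - 6810) = -45363/(771 - 6810) = -45363/(-6039) = -45363*(-1/6039) = 15121/2013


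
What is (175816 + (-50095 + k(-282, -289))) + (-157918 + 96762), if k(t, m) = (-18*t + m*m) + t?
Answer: 152880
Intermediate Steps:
k(t, m) = m**2 - 17*t (k(t, m) = (-18*t + m**2) + t = (m**2 - 18*t) + t = m**2 - 17*t)
(175816 + (-50095 + k(-282, -289))) + (-157918 + 96762) = (175816 + (-50095 + ((-289)**2 - 17*(-282)))) + (-157918 + 96762) = (175816 + (-50095 + (83521 + 4794))) - 61156 = (175816 + (-50095 + 88315)) - 61156 = (175816 + 38220) - 61156 = 214036 - 61156 = 152880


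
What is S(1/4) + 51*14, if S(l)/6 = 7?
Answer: 756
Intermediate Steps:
S(l) = 42 (S(l) = 6*7 = 42)
S(1/4) + 51*14 = 42 + 51*14 = 42 + 714 = 756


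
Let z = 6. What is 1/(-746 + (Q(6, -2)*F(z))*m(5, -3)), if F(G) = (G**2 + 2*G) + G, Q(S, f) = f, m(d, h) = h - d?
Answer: 1/118 ≈ 0.0084746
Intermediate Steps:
F(G) = G**2 + 3*G
1/(-746 + (Q(6, -2)*F(z))*m(5, -3)) = 1/(-746 + (-12*(3 + 6))*(-3 - 1*5)) = 1/(-746 + (-12*9)*(-3 - 5)) = 1/(-746 - 2*54*(-8)) = 1/(-746 - 108*(-8)) = 1/(-746 + 864) = 1/118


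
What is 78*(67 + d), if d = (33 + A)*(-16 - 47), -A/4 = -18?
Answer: -510744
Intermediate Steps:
A = 72 (A = -4*(-18) = 72)
d = -6615 (d = (33 + 72)*(-16 - 47) = 105*(-63) = -6615)
78*(67 + d) = 78*(67 - 6615) = 78*(-6548) = -510744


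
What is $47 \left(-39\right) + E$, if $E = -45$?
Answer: $-1878$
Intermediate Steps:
$47 \left(-39\right) + E = 47 \left(-39\right) - 45 = -1833 - 45 = -1878$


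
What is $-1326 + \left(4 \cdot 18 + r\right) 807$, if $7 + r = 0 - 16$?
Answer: $38217$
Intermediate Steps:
$r = -23$ ($r = -7 + \left(0 - 16\right) = -7 - 16 = -23$)
$-1326 + \left(4 \cdot 18 + r\right) 807 = -1326 + \left(4 \cdot 18 - 23\right) 807 = -1326 + \left(72 - 23\right) 807 = -1326 + 49 \cdot 807 = -1326 + 39543 = 38217$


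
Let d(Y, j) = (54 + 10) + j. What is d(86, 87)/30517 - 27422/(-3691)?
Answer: 837394515/112638247 ≈ 7.4344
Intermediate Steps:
d(Y, j) = 64 + j
d(86, 87)/30517 - 27422/(-3691) = (64 + 87)/30517 - 27422/(-3691) = 151*(1/30517) - 27422*(-1/3691) = 151/30517 + 27422/3691 = 837394515/112638247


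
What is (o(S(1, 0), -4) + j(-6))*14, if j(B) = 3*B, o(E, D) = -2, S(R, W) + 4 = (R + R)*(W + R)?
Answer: -280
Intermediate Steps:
S(R, W) = -4 + 2*R*(R + W) (S(R, W) = -4 + (R + R)*(W + R) = -4 + (2*R)*(R + W) = -4 + 2*R*(R + W))
(o(S(1, 0), -4) + j(-6))*14 = (-2 + 3*(-6))*14 = (-2 - 18)*14 = -20*14 = -280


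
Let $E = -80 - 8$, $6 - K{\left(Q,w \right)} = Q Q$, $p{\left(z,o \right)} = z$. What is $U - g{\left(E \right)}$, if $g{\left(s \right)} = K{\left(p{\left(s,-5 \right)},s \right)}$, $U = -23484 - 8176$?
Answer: $-23922$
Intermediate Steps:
$K{\left(Q,w \right)} = 6 - Q^{2}$ ($K{\left(Q,w \right)} = 6 - Q Q = 6 - Q^{2}$)
$E = -88$ ($E = -80 - 8 = -88$)
$U = -31660$ ($U = -23484 - 8176 = -31660$)
$g{\left(s \right)} = 6 - s^{2}$
$U - g{\left(E \right)} = -31660 - \left(6 - \left(-88\right)^{2}\right) = -31660 - \left(6 - 7744\right) = -31660 - -7738 = -31660 + 7738 = -23922$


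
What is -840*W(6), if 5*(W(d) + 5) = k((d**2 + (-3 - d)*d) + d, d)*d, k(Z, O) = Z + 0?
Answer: 16296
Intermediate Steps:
k(Z, O) = Z
W(d) = -5 + d*(d + d**2 + d*(-3 - d))/5 (W(d) = -5 + (((d**2 + (-3 - d)*d) + d)*d)/5 = -5 + (((d**2 + d*(-3 - d)) + d)*d)/5 = -5 + ((d + d**2 + d*(-3 - d))*d)/5 = -5 + (d*(d + d**2 + d*(-3 - d)))/5 = -5 + d*(d + d**2 + d*(-3 - d))/5)
-840*W(6) = -840*(-5 - 2/5*6**2) = -840*(-5 - 2/5*36) = -840*(-5 - 72/5) = -840*(-97/5) = 16296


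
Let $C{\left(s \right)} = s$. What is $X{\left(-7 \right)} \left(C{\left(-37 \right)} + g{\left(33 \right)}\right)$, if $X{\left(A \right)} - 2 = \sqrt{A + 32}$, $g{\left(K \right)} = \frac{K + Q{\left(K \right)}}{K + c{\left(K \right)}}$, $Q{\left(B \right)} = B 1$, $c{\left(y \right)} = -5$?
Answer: $- \frac{485}{2} \approx -242.5$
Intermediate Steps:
$Q{\left(B \right)} = B$
$g{\left(K \right)} = \frac{2 K}{-5 + K}$ ($g{\left(K \right)} = \frac{K + K}{K - 5} = \frac{2 K}{-5 + K}$)
$X{\left(A \right)} = 2 + \sqrt{32 + A}$ ($X{\left(A \right)} = 2 + \sqrt{A + 32} = 2 + \sqrt{32 + A}$)
$X{\left(-7 \right)} \left(C{\left(-37 \right)} + g{\left(33 \right)}\right) = \left(2 + \sqrt{32 - 7}\right) \left(-37 + 2 \cdot 33 \frac{1}{-5 + 33}\right) = \left(2 + \sqrt{25}\right) \left(-37 + 2 \cdot 33 \cdot \frac{1}{28}\right) = \left(2 + 5\right) \left(-37 + 2 \cdot 33 \cdot \frac{1}{28}\right) = 7 \left(-37 + \frac{33}{14}\right) = 7 \left(- \frac{485}{14}\right) = - \frac{485}{2}$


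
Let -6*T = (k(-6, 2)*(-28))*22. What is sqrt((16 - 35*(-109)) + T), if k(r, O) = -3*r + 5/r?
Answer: sqrt(50341)/3 ≈ 74.789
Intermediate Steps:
T = 15862/9 (T = -(-3*(-6) + 5/(-6))*(-28)*22/6 = -(18 + 5*(-1/6))*(-28)*22/6 = -(18 - 5/6)*(-28)*22/6 = -(103/6)*(-28)*22/6 = -(-721)*22/9 = -1/6*(-31724/3) = 15862/9 ≈ 1762.4)
sqrt((16 - 35*(-109)) + T) = sqrt((16 - 35*(-109)) + 15862/9) = sqrt((16 + 3815) + 15862/9) = sqrt(3831 + 15862/9) = sqrt(50341/9) = sqrt(50341)/3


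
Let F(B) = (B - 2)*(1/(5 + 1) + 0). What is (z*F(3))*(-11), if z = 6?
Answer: -11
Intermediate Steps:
F(B) = -⅓ + B/6 (F(B) = (-2 + B)*(1/6 + 0) = (-2 + B)*(⅙ + 0) = (-2 + B)*(⅙) = -⅓ + B/6)
(z*F(3))*(-11) = (6*(-⅓ + (⅙)*3))*(-11) = (6*(-⅓ + ½))*(-11) = (6*(⅙))*(-11) = 1*(-11) = -11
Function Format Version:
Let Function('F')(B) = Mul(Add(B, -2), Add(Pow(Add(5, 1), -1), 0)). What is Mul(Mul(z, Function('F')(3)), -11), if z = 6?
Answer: -11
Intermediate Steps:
Function('F')(B) = Add(Rational(-1, 3), Mul(Rational(1, 6), B)) (Function('F')(B) = Mul(Add(-2, B), Add(Pow(6, -1), 0)) = Mul(Add(-2, B), Add(Rational(1, 6), 0)) = Mul(Add(-2, B), Rational(1, 6)) = Add(Rational(-1, 3), Mul(Rational(1, 6), B)))
Mul(Mul(z, Function('F')(3)), -11) = Mul(Mul(6, Add(Rational(-1, 3), Mul(Rational(1, 6), 3))), -11) = Mul(Mul(6, Add(Rational(-1, 3), Rational(1, 2))), -11) = Mul(Mul(6, Rational(1, 6)), -11) = Mul(1, -11) = -11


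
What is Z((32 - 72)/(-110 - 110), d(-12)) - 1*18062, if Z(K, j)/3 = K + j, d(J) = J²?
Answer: -193924/11 ≈ -17629.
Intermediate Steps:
Z(K, j) = 3*K + 3*j (Z(K, j) = 3*(K + j) = 3*K + 3*j)
Z((32 - 72)/(-110 - 110), d(-12)) - 1*18062 = (3*((32 - 72)/(-110 - 110)) + 3*(-12)²) - 1*18062 = (3*(-40/(-220)) + 3*144) - 18062 = (3*(-40*(-1/220)) + 432) - 18062 = (3*(2/11) + 432) - 18062 = (6/11 + 432) - 18062 = 4758/11 - 18062 = -193924/11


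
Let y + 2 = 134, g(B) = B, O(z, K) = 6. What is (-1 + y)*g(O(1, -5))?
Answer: 786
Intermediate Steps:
y = 132 (y = -2 + 134 = 132)
(-1 + y)*g(O(1, -5)) = (-1 + 132)*6 = 131*6 = 786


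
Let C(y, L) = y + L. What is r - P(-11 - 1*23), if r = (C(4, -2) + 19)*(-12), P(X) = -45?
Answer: -207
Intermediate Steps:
C(y, L) = L + y
r = -252 (r = ((-2 + 4) + 19)*(-12) = (2 + 19)*(-12) = 21*(-12) = -252)
r - P(-11 - 1*23) = -252 - 1*(-45) = -252 + 45 = -207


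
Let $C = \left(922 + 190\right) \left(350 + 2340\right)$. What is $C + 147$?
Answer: $2991427$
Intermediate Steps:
$C = 2991280$ ($C = 1112 \cdot 2690 = 2991280$)
$C + 147 = 2991280 + 147 = 2991427$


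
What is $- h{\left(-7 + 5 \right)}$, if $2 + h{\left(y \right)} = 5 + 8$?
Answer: $-11$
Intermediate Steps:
$h{\left(y \right)} = 11$ ($h{\left(y \right)} = -2 + \left(5 + 8\right) = -2 + 13 = 11$)
$- h{\left(-7 + 5 \right)} = \left(-1\right) 11 = -11$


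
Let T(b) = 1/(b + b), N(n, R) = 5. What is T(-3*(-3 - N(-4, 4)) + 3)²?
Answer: 1/2916 ≈ 0.00034294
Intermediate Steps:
T(b) = 1/(2*b)
T(-3*(-3 - N(-4, 4)) + 3)² = (1/(2*(-3*(-3 - 1*5) + 3)))² = (1/(2*(-3*(-3 - 5) + 3)))² = (1/(2*(-3*(-8) + 3)))² = (1/(2*(24 + 3)))² = ((½)/27)² = ((½)*(1/27))² = (1/54)² = 1/2916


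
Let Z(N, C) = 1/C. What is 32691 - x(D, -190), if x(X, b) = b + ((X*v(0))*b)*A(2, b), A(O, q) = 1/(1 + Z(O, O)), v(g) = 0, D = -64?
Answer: 32881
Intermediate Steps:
A(O, q) = 1/(1 + 1/O)
x(X, b) = b (x(X, b) = b + ((X*0)*b)*(2/(1 + 2)) = b + (0*b)*(2/3) = b + 0*(2*(⅓)) = b + 0*(⅔) = b + 0 = b)
32691 - x(D, -190) = 32691 - 1*(-190) = 32691 + 190 = 32881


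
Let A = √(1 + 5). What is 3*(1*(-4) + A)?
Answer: -12 + 3*√6 ≈ -4.6515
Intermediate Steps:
A = √6 ≈ 2.4495
3*(1*(-4) + A) = 3*(1*(-4) + √6) = 3*(-4 + √6) = -12 + 3*√6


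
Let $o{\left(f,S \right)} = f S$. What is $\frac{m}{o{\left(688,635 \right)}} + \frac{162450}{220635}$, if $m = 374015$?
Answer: $\frac{5371547}{3373264} \approx 1.5924$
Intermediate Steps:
$o{\left(f,S \right)} = S f$
$\frac{m}{o{\left(688,635 \right)}} + \frac{162450}{220635} = \frac{374015}{635 \cdot 688} + \frac{162450}{220635} = \frac{374015}{436880} + 162450 \cdot \frac{1}{220635} = 374015 \cdot \frac{1}{436880} + \frac{3610}{4903} = \frac{589}{688} + \frac{3610}{4903} = \frac{5371547}{3373264}$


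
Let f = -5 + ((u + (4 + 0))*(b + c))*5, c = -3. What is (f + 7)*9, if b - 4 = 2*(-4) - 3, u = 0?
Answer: -1782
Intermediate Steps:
b = -7 (b = 4 + (2*(-4) - 3) = 4 + (-8 - 3) = 4 - 11 = -7)
f = -205 (f = -5 + ((0 + (4 + 0))*(-7 - 3))*5 = -5 + ((0 + 4)*(-10))*5 = -5 + (4*(-10))*5 = -5 - 40*5 = -5 - 200 = -205)
(f + 7)*9 = (-205 + 7)*9 = -198*9 = -1782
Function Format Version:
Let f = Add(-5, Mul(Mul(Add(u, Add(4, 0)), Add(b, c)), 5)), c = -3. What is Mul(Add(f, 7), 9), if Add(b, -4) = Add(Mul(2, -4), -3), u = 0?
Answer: -1782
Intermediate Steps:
b = -7 (b = Add(4, Add(Mul(2, -4), -3)) = Add(4, Add(-8, -3)) = Add(4, -11) = -7)
f = -205 (f = Add(-5, Mul(Mul(Add(0, Add(4, 0)), Add(-7, -3)), 5)) = Add(-5, Mul(Mul(Add(0, 4), -10), 5)) = Add(-5, Mul(Mul(4, -10), 5)) = Add(-5, Mul(-40, 5)) = Add(-5, -200) = -205)
Mul(Add(f, 7), 9) = Mul(Add(-205, 7), 9) = Mul(-198, 9) = -1782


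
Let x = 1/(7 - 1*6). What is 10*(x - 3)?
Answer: -20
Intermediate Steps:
x = 1 (x = 1/(7 - 6) = 1/1 = 1)
10*(x - 3) = 10*(1 - 3) = 10*(-2) = -20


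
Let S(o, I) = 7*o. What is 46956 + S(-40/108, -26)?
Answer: 1267742/27 ≈ 46953.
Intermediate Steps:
46956 + S(-40/108, -26) = 46956 + 7*(-40/108) = 46956 + 7*(-40*1/108) = 46956 + 7*(-10/27) = 46956 - 70/27 = 1267742/27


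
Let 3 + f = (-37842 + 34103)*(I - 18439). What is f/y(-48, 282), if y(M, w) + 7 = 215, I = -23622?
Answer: 39316519/52 ≈ 7.5609e+5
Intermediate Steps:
f = 157266076 (f = -3 + (-37842 + 34103)*(-23622 - 18439) = -3 - 3739*(-42061) = -3 + 157266079 = 157266076)
y(M, w) = 208 (y(M, w) = -7 + 215 = 208)
f/y(-48, 282) = 157266076/208 = 157266076*(1/208) = 39316519/52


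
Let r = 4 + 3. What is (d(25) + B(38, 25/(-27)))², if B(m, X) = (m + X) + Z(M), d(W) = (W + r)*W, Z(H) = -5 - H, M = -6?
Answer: 512026384/729 ≈ 7.0237e+5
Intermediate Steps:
r = 7
d(W) = W*(7 + W) (d(W) = (W + 7)*W = (7 + W)*W = W*(7 + W))
B(m, X) = 1 + X + m (B(m, X) = (m + X) + (-5 - 1*(-6)) = (X + m) + (-5 + 6) = (X + m) + 1 = 1 + X + m)
(d(25) + B(38, 25/(-27)))² = (25*(7 + 25) + (1 + 25/(-27) + 38))² = (25*32 + (1 + 25*(-1/27) + 38))² = (800 + (1 - 25/27 + 38))² = (800 + 1028/27)² = (22628/27)² = 512026384/729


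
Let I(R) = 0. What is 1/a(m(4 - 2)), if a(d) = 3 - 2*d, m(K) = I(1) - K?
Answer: ⅐ ≈ 0.14286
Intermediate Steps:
m(K) = -K (m(K) = 0 - K = -K)
1/a(m(4 - 2)) = 1/(3 - (-2)*(4 - 2)) = 1/(3 - (-2)*2) = 1/(3 - 2*(-2)) = 1/(3 + 4) = 1/7 = ⅐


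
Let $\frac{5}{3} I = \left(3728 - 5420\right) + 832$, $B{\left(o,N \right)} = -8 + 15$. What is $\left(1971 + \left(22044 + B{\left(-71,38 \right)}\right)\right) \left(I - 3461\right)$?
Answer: $-95535494$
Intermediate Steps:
$B{\left(o,N \right)} = 7$
$I = -516$ ($I = \frac{3 \left(\left(3728 - 5420\right) + 832\right)}{5} = \frac{3 \left(-1692 + 832\right)}{5} = \frac{3}{5} \left(-860\right) = -516$)
$\left(1971 + \left(22044 + B{\left(-71,38 \right)}\right)\right) \left(I - 3461\right) = \left(1971 + \left(22044 + 7\right)\right) \left(-516 - 3461\right) = \left(1971 + 22051\right) \left(-3977\right) = 24022 \left(-3977\right) = -95535494$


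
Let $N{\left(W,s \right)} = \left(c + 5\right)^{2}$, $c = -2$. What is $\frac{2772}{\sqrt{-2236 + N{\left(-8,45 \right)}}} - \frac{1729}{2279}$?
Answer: $- \frac{1729}{2279} - \frac{2772 i \sqrt{2227}}{2227} \approx -0.75867 - 58.74 i$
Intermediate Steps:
$N{\left(W,s \right)} = 9$ ($N{\left(W,s \right)} = \left(-2 + 5\right)^{2} = 3^{2} = 9$)
$\frac{2772}{\sqrt{-2236 + N{\left(-8,45 \right)}}} - \frac{1729}{2279} = \frac{2772}{\sqrt{-2236 + 9}} - \frac{1729}{2279} = \frac{2772}{\sqrt{-2227}} - \frac{1729}{2279} = \frac{2772}{i \sqrt{2227}} - \frac{1729}{2279} = 2772 \left(- \frac{i \sqrt{2227}}{2227}\right) - \frac{1729}{2279} = - \frac{2772 i \sqrt{2227}}{2227} - \frac{1729}{2279} = - \frac{1729}{2279} - \frac{2772 i \sqrt{2227}}{2227}$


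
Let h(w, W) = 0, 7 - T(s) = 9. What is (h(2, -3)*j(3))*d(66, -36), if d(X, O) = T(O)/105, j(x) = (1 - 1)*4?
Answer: 0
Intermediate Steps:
T(s) = -2 (T(s) = 7 - 1*9 = 7 - 9 = -2)
j(x) = 0 (j(x) = 0*4 = 0)
d(X, O) = -2/105
(h(2, -3)*j(3))*d(66, -36) = (0*0)*(-2/105) = 0*(-2/105) = 0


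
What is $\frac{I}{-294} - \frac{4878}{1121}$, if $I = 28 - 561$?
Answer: $- \frac{836639}{329574} \approx -2.5385$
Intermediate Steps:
$I = -533$ ($I = 28 - 561 = -533$)
$\frac{I}{-294} - \frac{4878}{1121} = - \frac{533}{-294} - \frac{4878}{1121} = \left(-533\right) \left(- \frac{1}{294}\right) - \frac{4878}{1121} = \frac{533}{294} - \frac{4878}{1121} = - \frac{836639}{329574}$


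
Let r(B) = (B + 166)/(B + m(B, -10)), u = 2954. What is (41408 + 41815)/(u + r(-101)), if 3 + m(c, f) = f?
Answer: 9487422/336691 ≈ 28.178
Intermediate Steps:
m(c, f) = -3 + f
r(B) = (166 + B)/(-13 + B) (r(B) = (B + 166)/(B + (-3 - 10)) = (166 + B)/(B - 13) = (166 + B)/(-13 + B))
(41408 + 41815)/(u + r(-101)) = (41408 + 41815)/(2954 + (166 - 101)/(-13 - 101)) = 83223/(2954 + 65/(-114)) = 83223/(2954 - 1/114*65) = 83223/(2954 - 65/114) = 83223/(336691/114) = 83223*(114/336691) = 9487422/336691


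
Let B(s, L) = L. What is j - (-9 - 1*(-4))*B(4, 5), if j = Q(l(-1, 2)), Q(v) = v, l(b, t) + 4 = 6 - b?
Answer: 28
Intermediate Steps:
l(b, t) = 2 - b (l(b, t) = -4 + (6 - b) = 2 - b)
j = 3 (j = 2 - 1*(-1) = 2 + 1 = 3)
j - (-9 - 1*(-4))*B(4, 5) = 3 - (-9 - 1*(-4))*5 = 3 - (-9 + 4)*5 = 3 - (-5)*5 = 3 - 1*(-25) = 3 + 25 = 28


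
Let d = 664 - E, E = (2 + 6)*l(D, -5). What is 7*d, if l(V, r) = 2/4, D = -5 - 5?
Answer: 4620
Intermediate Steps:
D = -10
l(V, r) = ½ (l(V, r) = 2*(¼) = ½)
E = 4 (E = (2 + 6)*(½) = 8*(½) = 4)
d = 660 (d = 664 - 1*4 = 664 - 4 = 660)
7*d = 7*660 = 4620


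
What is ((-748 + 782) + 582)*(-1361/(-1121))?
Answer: 838376/1121 ≈ 747.88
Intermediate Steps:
((-748 + 782) + 582)*(-1361/(-1121)) = (34 + 582)*(-1361*(-1/1121)) = 616*(1361/1121) = 838376/1121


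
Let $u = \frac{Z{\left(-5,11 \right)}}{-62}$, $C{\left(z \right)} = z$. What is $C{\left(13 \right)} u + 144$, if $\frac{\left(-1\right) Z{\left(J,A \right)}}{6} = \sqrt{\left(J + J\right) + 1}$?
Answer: $144 + \frac{117 i}{31} \approx 144.0 + 3.7742 i$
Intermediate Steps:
$Z{\left(J,A \right)} = - 6 \sqrt{1 + 2 J}$ ($Z{\left(J,A \right)} = - 6 \sqrt{\left(J + J\right) + 1} = - 6 \sqrt{2 J + 1} = - 6 \sqrt{1 + 2 J}$)
$u = \frac{9 i}{31}$ ($u = \frac{\left(-6\right) \sqrt{1 + 2 \left(-5\right)}}{-62} = - 6 \sqrt{1 - 10} \left(- \frac{1}{62}\right) = - 6 \sqrt{-9} \left(- \frac{1}{62}\right) = - 6 \cdot 3 i \left(- \frac{1}{62}\right) = - 18 i \left(- \frac{1}{62}\right) = \frac{9 i}{31} \approx 0.29032 i$)
$C{\left(13 \right)} u + 144 = 13 \frac{9 i}{31} + 144 = \frac{117 i}{31} + 144 = 144 + \frac{117 i}{31}$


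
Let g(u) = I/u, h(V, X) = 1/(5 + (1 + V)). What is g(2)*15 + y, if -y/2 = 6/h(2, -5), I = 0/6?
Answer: -96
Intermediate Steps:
h(V, X) = 1/(6 + V)
I = 0 (I = 0*(⅙) = 0)
g(u) = 0 (g(u) = 0/u = 0)
y = -96 (y = -12/(1/(6 + 2)) = -12/(1/8) = -12/⅛ = -12*8 = -2*48 = -96)
g(2)*15 + y = 0*15 - 96 = 0 - 96 = -96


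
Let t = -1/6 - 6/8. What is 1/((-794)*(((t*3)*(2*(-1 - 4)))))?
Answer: -1/21835 ≈ -4.5798e-5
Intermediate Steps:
t = -11/12 (t = -1*⅙ - 6*⅛ = -⅙ - ¾ = -11/12 ≈ -0.91667)
1/((-794)*(((t*3)*(2*(-1 - 4))))) = 1/((-794)*(((-11/12*3)*(2*(-1 - 4))))) = -1/(794*((-11*(-5)/2))) = -1/(794*((-11/4*(-10)))) = -1/(794*55/2) = -1/794*2/55 = -1/21835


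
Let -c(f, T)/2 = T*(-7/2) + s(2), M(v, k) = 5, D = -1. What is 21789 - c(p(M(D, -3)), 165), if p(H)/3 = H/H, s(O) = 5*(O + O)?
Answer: 20674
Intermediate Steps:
s(O) = 10*O (s(O) = 5*(2*O) = 10*O)
p(H) = 3 (p(H) = 3*(H/H) = 3*1 = 3)
c(f, T) = -40 + 7*T (c(f, T) = -2*(T*(-7/2) + 10*2) = -2*(T*(-7*1/2) + 20) = -2*(T*(-7/2) + 20) = -2*(-7*T/2 + 20) = -2*(20 - 7*T/2) = -40 + 7*T)
21789 - c(p(M(D, -3)), 165) = 21789 - (-40 + 7*165) = 21789 - (-40 + 1155) = 21789 - 1*1115 = 21789 - 1115 = 20674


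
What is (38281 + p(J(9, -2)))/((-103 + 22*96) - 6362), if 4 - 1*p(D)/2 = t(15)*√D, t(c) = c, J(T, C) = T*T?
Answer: -12673/1451 ≈ -8.7340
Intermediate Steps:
J(T, C) = T²
p(D) = 8 - 30*√D
(38281 + p(J(9, -2)))/((-103 + 22*96) - 6362) = (38281 + (8 - 30*√(9²)))/((-103 + 22*96) - 6362) = (38281 + (8 - 30*√81))/((-103 + 2112) - 6362) = (38281 + (8 - 30*9))/(2009 - 6362) = (38281 + (8 - 270))/(-4353) = (38281 - 262)*(-1/4353) = 38019*(-1/4353) = -12673/1451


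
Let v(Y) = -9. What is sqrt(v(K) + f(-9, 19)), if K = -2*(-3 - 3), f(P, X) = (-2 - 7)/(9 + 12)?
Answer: I*sqrt(462)/7 ≈ 3.0706*I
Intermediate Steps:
f(P, X) = -3/7 (f(P, X) = -9/21 = -9*1/21 = -3/7)
K = 12 (K = -2*(-6) = 12)
sqrt(v(K) + f(-9, 19)) = sqrt(-9 - 3/7) = sqrt(-66/7) = I*sqrt(462)/7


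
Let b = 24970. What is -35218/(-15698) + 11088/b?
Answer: 23942111/8908615 ≈ 2.6875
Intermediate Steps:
-35218/(-15698) + 11088/b = -35218/(-15698) + 11088/24970 = -35218*(-1/15698) + 11088*(1/24970) = 17609/7849 + 504/1135 = 23942111/8908615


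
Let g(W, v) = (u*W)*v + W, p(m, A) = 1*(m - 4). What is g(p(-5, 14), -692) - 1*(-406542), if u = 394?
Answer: 2860365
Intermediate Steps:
p(m, A) = -4 + m (p(m, A) = 1*(-4 + m) = -4 + m)
g(W, v) = W + 394*W*v (g(W, v) = (394*W)*v + W = 394*W*v + W = W + 394*W*v)
g(p(-5, 14), -692) - 1*(-406542) = (-4 - 5)*(1 + 394*(-692)) - 1*(-406542) = -9*(1 - 272648) + 406542 = -9*(-272647) + 406542 = 2453823 + 406542 = 2860365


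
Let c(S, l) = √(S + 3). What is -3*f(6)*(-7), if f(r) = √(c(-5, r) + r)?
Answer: 21*√(6 + I*√2) ≈ 51.79 + 6.0211*I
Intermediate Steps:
c(S, l) = √(3 + S)
f(r) = √(r + I*√2) (f(r) = √(√(3 - 5) + r) = √(√(-2) + r) = √(I*√2 + r) = √(r + I*√2))
-3*f(6)*(-7) = -3*√(6 + I*√2)*(-7) = 21*√(6 + I*√2)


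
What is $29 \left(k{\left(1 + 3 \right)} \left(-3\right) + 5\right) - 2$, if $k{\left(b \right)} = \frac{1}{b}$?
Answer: $\frac{485}{4} \approx 121.25$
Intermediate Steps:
$29 \left(k{\left(1 + 3 \right)} \left(-3\right) + 5\right) - 2 = 29 \left(\frac{1}{1 + 3} \left(-3\right) + 5\right) - 2 = 29 \left(\frac{1}{4} \left(-3\right) + 5\right) - 2 = 29 \left(- \frac{3}{4} + 5\right) - 2 = 29 \cdot \frac{17}{4} - 2 = \frac{493}{4} - 2 = \frac{485}{4}$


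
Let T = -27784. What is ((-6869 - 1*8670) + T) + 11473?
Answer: -31850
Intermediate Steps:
((-6869 - 1*8670) + T) + 11473 = ((-6869 - 1*8670) - 27784) + 11473 = ((-6869 - 8670) - 27784) + 11473 = (-15539 - 27784) + 11473 = -43323 + 11473 = -31850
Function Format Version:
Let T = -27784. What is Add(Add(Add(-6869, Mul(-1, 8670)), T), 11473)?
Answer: -31850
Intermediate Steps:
Add(Add(Add(-6869, Mul(-1, 8670)), T), 11473) = Add(Add(Add(-6869, Mul(-1, 8670)), -27784), 11473) = Add(Add(Add(-6869, -8670), -27784), 11473) = Add(Add(-15539, -27784), 11473) = Add(-43323, 11473) = -31850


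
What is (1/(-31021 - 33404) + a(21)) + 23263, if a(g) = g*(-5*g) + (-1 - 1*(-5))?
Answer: 1356919349/64425 ≈ 21062.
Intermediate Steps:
a(g) = 4 - 5*g**2 (a(g) = -5*g**2 + (-1 + 5) = -5*g**2 + 4 = 4 - 5*g**2)
(1/(-31021 - 33404) + a(21)) + 23263 = (1/(-31021 - 33404) + (4 - 5*21**2)) + 23263 = (1/(-64425) + (4 - 5*441)) + 23263 = (-1/64425 + (4 - 2205)) + 23263 = (-1/64425 - 2201) + 23263 = -141799426/64425 + 23263 = 1356919349/64425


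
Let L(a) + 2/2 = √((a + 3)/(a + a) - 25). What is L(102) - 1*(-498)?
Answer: 497 + 3*I*√3145/34 ≈ 497.0 + 4.9483*I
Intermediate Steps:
L(a) = -1 + √(-25 + (3 + a)/(2*a)) (L(a) = -1 + √((a + 3)/(a + a) - 25) = -1 + √((3 + a)/((2*a)) - 25) = -1 + √((3 + a)*(1/(2*a)) - 25) = -1 + √((3 + a)/(2*a) - 25) = -1 + √(-25 + (3 + a)/(2*a)))
L(102) - 1*(-498) = (-1 + √(-98 + 6/102)/2) - 1*(-498) = (-1 + √(-98 + 6*(1/102))/2) + 498 = (-1 + √(-98 + 1/17)/2) + 498 = (-1 + √(-1665/17)/2) + 498 = (-1 + (3*I*√3145/17)/2) + 498 = (-1 + 3*I*√3145/34) + 498 = 497 + 3*I*√3145/34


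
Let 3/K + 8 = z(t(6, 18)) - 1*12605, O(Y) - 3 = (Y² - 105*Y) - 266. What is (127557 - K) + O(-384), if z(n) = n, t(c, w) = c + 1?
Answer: 1323924141/4202 ≈ 3.1507e+5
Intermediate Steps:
t(c, w) = 1 + c
O(Y) = -263 + Y² - 105*Y (O(Y) = 3 + ((Y² - 105*Y) - 266) = 3 + (-266 + Y² - 105*Y) = -263 + Y² - 105*Y)
K = -1/4202 (K = 3/(-8 + ((1 + 6) - 1*12605)) = 3/(-8 + (7 - 12605)) = 3/(-8 - 12598) = 3/(-12606) = 3*(-1/12606) = -1/4202 ≈ -0.00023798)
(127557 - K) + O(-384) = (127557 - 1*(-1/4202)) + (-263 + (-384)² - 105*(-384)) = (127557 + 1/4202) + (-263 + 147456 + 40320) = 535994515/4202 + 187513 = 1323924141/4202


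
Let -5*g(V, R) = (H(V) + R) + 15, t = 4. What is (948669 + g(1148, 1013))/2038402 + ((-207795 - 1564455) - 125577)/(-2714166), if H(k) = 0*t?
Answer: 2684508943741/2305233917805 ≈ 1.1645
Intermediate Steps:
H(k) = 0 (H(k) = 0*4 = 0)
g(V, R) = -3 - R/5 (g(V, R) = -((0 + R) + 15)/5 = -(R + 15)/5 = -(15 + R)/5 = -3 - R/5)
(948669 + g(1148, 1013))/2038402 + ((-207795 - 1564455) - 125577)/(-2714166) = (948669 + (-3 - ⅕*1013))/2038402 + ((-207795 - 1564455) - 125577)/(-2714166) = (948669 + (-3 - 1013/5))*(1/2038402) + (-1772250 - 125577)*(-1/2714166) = (948669 - 1028/5)*(1/2038402) - 1897827*(-1/2714166) = (4742317/5)*(1/2038402) + 632609/904722 = 4742317/10192010 + 632609/904722 = 2684508943741/2305233917805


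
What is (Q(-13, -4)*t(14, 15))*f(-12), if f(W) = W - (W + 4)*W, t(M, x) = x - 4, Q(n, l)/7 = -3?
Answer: 24948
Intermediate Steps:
Q(n, l) = -21 (Q(n, l) = 7*(-3) = -21)
t(M, x) = -4 + x
f(W) = W - W*(4 + W) (f(W) = W - (4 + W)*W = W - W*(4 + W))
(Q(-13, -4)*t(14, 15))*f(-12) = (-21*(-4 + 15))*(-1*(-12)*(3 - 12)) = (-21*11)*(-1*(-12)*(-9)) = -231*(-108) = 24948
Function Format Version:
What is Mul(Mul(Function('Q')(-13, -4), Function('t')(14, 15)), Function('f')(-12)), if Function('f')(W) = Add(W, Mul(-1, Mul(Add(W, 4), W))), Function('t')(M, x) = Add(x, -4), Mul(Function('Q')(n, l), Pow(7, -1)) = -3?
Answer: 24948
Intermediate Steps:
Function('Q')(n, l) = -21 (Function('Q')(n, l) = Mul(7, -3) = -21)
Function('t')(M, x) = Add(-4, x)
Function('f')(W) = Add(W, Mul(-1, W, Add(4, W))) (Function('f')(W) = Add(W, Mul(-1, Mul(Add(4, W), W))) = Add(W, Mul(-1, Mul(W, Add(4, W)))) = Add(W, Mul(-1, W, Add(4, W))))
Mul(Mul(Function('Q')(-13, -4), Function('t')(14, 15)), Function('f')(-12)) = Mul(Mul(-21, Add(-4, 15)), Mul(-1, -12, Add(3, -12))) = Mul(Mul(-21, 11), Mul(-1, -12, -9)) = Mul(-231, -108) = 24948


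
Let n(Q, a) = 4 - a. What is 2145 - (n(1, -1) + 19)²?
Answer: 1569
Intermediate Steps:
2145 - (n(1, -1) + 19)² = 2145 - ((4 - 1*(-1)) + 19)² = 2145 - ((4 + 1) + 19)² = 2145 - (5 + 19)² = 2145 - 1*24² = 2145 - 1*576 = 2145 - 576 = 1569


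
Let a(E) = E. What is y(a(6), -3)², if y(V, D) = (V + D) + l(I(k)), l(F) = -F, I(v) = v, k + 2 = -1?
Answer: 36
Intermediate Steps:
k = -3 (k = -2 - 1 = -3)
y(V, D) = 3 + D + V (y(V, D) = (V + D) - 1*(-3) = (D + V) + 3 = 3 + D + V)
y(a(6), -3)² = (3 - 3 + 6)² = 6² = 36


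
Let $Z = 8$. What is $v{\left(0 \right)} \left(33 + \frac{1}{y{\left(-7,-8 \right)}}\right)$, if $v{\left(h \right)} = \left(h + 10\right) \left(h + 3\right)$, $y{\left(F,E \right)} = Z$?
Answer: $\frac{3975}{4} \approx 993.75$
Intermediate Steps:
$y{\left(F,E \right)} = 8$
$v{\left(h \right)} = \left(3 + h\right) \left(10 + h\right)$ ($v{\left(h \right)} = \left(10 + h\right) \left(3 + h\right) = \left(3 + h\right) \left(10 + h\right)$)
$v{\left(0 \right)} \left(33 + \frac{1}{y{\left(-7,-8 \right)}}\right) = \left(30 + 0^{2} + 13 \cdot 0\right) \left(33 + \frac{1}{8}\right) = \left(30 + 0 + 0\right) \left(33 + \frac{1}{8}\right) = 30 \cdot \frac{265}{8} = \frac{3975}{4}$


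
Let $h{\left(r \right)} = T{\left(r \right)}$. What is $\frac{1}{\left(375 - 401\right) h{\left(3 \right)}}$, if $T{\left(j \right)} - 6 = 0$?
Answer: $- \frac{1}{156} \approx -0.0064103$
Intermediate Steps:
$T{\left(j \right)} = 6$ ($T{\left(j \right)} = 6 + 0 = 6$)
$h{\left(r \right)} = 6$
$\frac{1}{\left(375 - 401\right) h{\left(3 \right)}} = \frac{1}{\left(375 - 401\right) 6} = \frac{1}{\left(-26\right) 6} = \frac{1}{-156} = - \frac{1}{156}$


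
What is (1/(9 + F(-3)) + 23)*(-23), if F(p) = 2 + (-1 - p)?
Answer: -6900/13 ≈ -530.77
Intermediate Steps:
F(p) = 1 - p
(1/(9 + F(-3)) + 23)*(-23) = (1/(9 + (1 - 1*(-3))) + 23)*(-23) = (1/(9 + (1 + 3)) + 23)*(-23) = (1/(9 + 4) + 23)*(-23) = (1/13 + 23)*(-23) = (300/13)*(-23) = -6900/13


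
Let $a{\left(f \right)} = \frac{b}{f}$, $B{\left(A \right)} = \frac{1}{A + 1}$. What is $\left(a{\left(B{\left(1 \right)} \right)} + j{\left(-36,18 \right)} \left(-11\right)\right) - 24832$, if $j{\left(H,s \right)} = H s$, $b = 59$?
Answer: $-17586$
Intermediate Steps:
$B{\left(A \right)} = \frac{1}{1 + A}$
$a{\left(f \right)} = \frac{59}{f}$
$\left(a{\left(B{\left(1 \right)} \right)} + j{\left(-36,18 \right)} \left(-11\right)\right) - 24832 = \left(\frac{59}{\frac{1}{1 + 1}} + \left(-36\right) 18 \left(-11\right)\right) - 24832 = \left(\frac{59}{\frac{1}{2}} - -7128\right) - 24832 = \left(59 \frac{1}{\frac{1}{2}} + 7128\right) - 24832 = \left(59 \cdot 2 + 7128\right) - 24832 = \left(118 + 7128\right) - 24832 = 7246 - 24832 = -17586$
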